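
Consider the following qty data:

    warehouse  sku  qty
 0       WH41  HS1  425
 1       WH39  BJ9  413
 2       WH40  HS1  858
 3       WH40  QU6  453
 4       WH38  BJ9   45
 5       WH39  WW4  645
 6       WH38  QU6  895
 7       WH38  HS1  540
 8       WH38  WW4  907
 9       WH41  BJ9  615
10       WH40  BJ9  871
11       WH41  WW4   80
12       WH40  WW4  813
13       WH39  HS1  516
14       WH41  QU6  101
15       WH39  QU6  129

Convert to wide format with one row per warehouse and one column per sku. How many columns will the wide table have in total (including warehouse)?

5

1 column for warehouse plus 4 distinct sku values → 5 columns.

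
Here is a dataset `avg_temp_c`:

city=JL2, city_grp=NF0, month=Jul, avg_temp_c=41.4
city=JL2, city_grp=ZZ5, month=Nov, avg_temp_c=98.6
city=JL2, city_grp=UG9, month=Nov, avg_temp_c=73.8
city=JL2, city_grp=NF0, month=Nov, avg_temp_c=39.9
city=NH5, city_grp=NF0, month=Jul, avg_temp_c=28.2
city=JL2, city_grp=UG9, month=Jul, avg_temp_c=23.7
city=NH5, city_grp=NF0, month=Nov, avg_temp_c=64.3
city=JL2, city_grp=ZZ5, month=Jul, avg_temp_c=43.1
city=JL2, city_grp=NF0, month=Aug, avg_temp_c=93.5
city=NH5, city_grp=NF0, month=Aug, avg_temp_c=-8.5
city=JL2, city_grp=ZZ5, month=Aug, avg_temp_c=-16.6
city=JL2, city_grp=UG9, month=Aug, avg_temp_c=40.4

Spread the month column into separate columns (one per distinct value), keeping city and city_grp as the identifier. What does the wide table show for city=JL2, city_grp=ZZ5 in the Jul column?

43.1

Wide layout: rows indexed by city and city_grp, columns are the 3 distinct month values (Jul, Nov, Aug).
Cell (city=JL2, city_grp=ZZ5, month=Jul) draws from the long row where city=JL2, city_grp=ZZ5 and month=Jul, which has avg_temp_c=43.1.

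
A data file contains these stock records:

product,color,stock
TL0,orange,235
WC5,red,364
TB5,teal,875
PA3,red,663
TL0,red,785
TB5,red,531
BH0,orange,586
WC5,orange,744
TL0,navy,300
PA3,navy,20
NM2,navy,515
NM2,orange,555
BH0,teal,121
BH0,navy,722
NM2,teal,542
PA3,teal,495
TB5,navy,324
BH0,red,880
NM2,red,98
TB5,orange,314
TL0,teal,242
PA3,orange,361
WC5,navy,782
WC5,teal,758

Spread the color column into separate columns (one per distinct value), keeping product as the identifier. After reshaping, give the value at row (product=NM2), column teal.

Wide layout: rows indexed by product, columns are the 4 distinct color values (orange, red, teal, navy).
Cell (product=NM2, color=teal) draws from the long row where product=NM2 and color=teal, which has stock=542.

542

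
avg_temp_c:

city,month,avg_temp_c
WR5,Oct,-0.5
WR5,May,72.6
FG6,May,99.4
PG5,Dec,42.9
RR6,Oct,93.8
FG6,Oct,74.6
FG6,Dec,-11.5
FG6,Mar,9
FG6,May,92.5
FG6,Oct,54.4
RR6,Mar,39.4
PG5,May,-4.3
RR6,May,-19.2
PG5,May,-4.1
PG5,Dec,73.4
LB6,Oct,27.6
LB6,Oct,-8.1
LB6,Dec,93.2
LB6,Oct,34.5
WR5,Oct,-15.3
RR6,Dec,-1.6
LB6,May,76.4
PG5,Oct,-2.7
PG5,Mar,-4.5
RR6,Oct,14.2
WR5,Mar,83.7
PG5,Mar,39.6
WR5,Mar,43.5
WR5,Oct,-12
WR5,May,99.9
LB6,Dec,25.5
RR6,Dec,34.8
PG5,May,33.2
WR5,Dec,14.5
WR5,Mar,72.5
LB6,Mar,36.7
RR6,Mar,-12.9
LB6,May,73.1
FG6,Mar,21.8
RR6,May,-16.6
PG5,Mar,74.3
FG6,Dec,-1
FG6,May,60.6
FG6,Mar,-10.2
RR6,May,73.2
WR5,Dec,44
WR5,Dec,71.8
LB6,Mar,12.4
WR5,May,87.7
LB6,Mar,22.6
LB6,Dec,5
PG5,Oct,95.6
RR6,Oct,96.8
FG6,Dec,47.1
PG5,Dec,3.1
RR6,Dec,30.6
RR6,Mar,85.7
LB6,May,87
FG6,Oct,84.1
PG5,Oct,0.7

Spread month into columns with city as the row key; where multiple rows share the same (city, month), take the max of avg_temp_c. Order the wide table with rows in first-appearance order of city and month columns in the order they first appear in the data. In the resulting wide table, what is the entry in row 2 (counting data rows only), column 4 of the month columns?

With rows in first-appearance order of city, row 2 is city=FG6. month columns in first-appearance order: Oct, May, Dec, Mar; column 4 is Mar.
Long rows with city=FG6, month=Mar: max(9, 21.8, -10.2) = 21.8.

21.8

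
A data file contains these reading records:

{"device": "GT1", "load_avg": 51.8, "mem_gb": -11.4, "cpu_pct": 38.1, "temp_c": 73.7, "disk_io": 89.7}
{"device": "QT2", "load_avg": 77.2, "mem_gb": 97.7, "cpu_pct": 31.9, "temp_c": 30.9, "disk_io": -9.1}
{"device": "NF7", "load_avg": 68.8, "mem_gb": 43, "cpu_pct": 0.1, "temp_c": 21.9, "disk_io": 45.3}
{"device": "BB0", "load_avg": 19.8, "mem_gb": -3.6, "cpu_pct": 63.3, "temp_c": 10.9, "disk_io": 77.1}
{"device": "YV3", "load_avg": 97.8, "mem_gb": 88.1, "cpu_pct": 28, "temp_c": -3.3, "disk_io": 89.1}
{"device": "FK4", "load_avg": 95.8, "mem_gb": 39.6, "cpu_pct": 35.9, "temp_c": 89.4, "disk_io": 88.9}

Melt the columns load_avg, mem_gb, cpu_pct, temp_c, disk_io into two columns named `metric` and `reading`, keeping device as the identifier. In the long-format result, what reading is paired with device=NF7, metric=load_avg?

Unpivoting turns each (device, wide-column) pair into one long row.
The wide cell at row NF7, column load_avg holds 68.8, so the long row (NF7, load_avg) has reading=68.8.

68.8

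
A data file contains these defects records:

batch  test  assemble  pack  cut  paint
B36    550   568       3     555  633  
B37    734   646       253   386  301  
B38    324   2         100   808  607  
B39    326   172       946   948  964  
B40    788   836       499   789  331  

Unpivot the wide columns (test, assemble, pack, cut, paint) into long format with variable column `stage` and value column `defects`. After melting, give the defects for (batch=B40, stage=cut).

789

Unpivoting turns each (batch, wide-column) pair into one long row.
The wide cell at row B40, column cut holds 789, so the long row (B40, cut) has defects=789.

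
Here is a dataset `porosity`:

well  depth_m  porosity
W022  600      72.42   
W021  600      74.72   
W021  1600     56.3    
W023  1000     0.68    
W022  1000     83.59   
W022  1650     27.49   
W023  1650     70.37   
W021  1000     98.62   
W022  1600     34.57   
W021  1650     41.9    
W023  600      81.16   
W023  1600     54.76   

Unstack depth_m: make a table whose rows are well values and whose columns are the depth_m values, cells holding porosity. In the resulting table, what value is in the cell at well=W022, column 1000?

83.59

Wide layout: rows indexed by well, columns are the 4 distinct depth_m values (600, 1600, 1000, 1650).
Cell (well=W022, depth_m=1000) draws from the long row where well=W022 and depth_m=1000, which has porosity=83.59.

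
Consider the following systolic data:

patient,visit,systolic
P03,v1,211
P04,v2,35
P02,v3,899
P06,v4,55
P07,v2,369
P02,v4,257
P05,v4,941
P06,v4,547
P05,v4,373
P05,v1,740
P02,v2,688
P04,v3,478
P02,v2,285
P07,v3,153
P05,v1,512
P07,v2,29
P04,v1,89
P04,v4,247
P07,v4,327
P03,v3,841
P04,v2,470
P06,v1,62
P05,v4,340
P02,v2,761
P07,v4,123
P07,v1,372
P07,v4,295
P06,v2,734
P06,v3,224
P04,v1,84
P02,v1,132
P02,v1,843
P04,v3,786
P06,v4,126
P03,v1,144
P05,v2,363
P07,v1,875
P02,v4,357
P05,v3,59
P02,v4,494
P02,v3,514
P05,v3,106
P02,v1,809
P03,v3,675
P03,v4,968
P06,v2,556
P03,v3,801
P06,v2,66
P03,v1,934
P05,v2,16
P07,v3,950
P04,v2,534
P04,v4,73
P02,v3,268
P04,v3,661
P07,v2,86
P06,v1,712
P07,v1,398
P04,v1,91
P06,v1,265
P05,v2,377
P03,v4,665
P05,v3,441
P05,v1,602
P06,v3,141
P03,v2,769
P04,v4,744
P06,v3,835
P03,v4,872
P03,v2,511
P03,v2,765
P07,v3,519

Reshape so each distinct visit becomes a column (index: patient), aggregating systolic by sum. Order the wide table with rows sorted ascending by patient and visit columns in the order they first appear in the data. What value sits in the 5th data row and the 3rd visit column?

1200

With rows sorted ascending by patient, row 5 is patient=P06. visit columns in first-appearance order: v1, v2, v3, v4; column 3 is v3.
Long rows with patient=P06, visit=v3: 224 + 141 + 835 = 1200.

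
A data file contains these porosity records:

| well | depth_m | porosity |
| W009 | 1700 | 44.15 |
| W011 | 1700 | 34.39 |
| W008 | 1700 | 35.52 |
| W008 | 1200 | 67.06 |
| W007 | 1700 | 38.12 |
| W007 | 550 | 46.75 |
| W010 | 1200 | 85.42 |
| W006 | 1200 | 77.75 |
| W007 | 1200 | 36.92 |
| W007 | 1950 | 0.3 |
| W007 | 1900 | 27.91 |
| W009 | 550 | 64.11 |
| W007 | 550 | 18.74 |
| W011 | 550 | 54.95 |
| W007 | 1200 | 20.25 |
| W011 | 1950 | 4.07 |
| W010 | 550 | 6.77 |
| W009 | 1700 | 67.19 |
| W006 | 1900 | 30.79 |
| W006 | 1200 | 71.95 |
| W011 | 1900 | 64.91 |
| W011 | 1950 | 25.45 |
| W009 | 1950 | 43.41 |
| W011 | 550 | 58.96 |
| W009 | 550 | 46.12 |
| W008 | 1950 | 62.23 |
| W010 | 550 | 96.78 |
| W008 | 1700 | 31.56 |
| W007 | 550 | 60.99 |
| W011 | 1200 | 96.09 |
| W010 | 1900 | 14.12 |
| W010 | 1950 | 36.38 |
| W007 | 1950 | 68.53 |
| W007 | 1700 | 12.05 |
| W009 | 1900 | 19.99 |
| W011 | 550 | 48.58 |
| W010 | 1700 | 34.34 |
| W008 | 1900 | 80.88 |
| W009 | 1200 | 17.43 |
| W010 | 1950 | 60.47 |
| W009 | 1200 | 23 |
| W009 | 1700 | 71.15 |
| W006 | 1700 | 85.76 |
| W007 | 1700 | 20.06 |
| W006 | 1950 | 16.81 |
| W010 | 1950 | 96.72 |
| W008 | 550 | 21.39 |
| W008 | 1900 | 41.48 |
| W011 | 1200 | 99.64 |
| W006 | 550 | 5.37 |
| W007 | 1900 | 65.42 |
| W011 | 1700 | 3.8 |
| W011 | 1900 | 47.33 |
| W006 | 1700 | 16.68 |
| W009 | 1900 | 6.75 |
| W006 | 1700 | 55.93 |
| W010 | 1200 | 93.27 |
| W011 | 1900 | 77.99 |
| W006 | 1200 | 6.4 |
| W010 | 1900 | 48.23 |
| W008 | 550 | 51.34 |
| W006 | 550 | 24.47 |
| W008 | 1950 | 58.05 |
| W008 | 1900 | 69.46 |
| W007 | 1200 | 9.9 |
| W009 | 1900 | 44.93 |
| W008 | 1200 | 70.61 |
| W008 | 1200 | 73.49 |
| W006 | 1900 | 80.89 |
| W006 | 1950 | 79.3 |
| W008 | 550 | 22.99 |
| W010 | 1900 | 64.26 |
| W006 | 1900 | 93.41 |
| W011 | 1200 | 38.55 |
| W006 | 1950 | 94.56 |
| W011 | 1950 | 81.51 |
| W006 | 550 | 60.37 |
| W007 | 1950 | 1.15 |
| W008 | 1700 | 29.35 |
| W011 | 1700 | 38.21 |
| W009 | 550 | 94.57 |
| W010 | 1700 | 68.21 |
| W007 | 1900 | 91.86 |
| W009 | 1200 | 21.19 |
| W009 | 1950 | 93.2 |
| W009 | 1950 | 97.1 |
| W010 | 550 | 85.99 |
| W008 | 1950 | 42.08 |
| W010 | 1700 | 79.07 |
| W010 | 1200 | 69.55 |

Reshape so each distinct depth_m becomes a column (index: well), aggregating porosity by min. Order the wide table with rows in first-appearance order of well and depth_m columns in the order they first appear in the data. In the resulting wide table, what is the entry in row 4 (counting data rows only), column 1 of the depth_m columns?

With rows in first-appearance order of well, row 4 is well=W007. depth_m columns in first-appearance order: 1700, 1200, 550, 1950, 1900; column 1 is 1700.
Long rows with well=W007, depth_m=1700: min(38.12, 12.05, 20.06) = 12.05.

12.05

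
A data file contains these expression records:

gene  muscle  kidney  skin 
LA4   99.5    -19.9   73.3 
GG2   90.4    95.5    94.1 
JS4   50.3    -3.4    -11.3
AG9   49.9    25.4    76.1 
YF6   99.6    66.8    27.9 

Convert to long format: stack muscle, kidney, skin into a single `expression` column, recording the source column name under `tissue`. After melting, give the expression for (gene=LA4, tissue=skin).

73.3

Unpivoting turns each (gene, wide-column) pair into one long row.
The wide cell at row LA4, column skin holds 73.3, so the long row (LA4, skin) has expression=73.3.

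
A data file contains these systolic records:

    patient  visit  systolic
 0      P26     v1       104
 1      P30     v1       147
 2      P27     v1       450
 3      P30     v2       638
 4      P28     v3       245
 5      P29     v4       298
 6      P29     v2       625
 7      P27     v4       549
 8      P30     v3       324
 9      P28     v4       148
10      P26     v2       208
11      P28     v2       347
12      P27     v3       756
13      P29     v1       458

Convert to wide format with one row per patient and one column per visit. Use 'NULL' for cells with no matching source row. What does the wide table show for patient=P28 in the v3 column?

The long row with patient=P28, visit=v3 has systolic=245.

245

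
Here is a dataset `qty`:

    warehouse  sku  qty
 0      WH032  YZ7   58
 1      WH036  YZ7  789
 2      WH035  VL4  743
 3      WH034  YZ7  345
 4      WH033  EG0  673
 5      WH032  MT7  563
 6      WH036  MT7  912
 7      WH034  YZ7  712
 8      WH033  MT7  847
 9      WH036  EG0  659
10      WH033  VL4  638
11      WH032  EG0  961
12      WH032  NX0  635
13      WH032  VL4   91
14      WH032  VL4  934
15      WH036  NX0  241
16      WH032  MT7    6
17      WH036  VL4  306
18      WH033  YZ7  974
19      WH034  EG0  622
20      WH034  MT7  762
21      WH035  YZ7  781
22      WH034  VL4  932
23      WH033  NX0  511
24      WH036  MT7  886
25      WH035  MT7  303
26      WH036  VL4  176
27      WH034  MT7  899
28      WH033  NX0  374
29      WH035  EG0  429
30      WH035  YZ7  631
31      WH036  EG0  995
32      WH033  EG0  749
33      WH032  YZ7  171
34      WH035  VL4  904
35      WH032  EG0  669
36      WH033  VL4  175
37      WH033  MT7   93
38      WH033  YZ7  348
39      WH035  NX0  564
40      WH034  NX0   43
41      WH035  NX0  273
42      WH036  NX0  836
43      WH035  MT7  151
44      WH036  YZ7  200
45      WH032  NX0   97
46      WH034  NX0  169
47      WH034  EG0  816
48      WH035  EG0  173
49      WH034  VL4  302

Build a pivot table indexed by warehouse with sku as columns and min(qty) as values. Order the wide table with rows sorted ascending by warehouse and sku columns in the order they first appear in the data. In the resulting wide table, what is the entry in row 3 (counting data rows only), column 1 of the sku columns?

With rows sorted ascending by warehouse, row 3 is warehouse=WH034. sku columns in first-appearance order: YZ7, VL4, EG0, MT7, NX0; column 1 is YZ7.
Long rows with warehouse=WH034, sku=YZ7: min(345, 712) = 345.

345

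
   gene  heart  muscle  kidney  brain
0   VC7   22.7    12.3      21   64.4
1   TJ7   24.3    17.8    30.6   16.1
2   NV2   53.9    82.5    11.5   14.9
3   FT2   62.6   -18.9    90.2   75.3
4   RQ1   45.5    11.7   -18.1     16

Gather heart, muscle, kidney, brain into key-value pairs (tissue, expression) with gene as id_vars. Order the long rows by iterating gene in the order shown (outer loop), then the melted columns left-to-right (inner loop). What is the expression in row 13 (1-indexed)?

62.6

20 rows total (5 × 4). Row 13: index ⌊(13-1)/4⌋ = 3 into gene → FT2; (13-1) mod 4 = 0 into the melted columns → heart.
So row 13 is (FT2, heart, 62.6); expression = 62.6.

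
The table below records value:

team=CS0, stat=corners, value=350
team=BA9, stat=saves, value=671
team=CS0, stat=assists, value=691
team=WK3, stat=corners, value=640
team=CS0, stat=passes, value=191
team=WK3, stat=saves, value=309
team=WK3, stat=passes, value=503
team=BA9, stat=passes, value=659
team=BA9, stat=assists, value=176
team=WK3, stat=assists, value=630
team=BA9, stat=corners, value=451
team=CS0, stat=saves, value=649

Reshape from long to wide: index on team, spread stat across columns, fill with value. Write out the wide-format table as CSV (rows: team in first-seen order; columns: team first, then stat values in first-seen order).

Columns: team plus the 4 distinct stat values (corners, saves, assists, passes).
For example, row CS0 column corners takes value=350 from the long row (CS0, corners).

team,corners,saves,assists,passes
CS0,350,649,691,191
BA9,451,671,176,659
WK3,640,309,630,503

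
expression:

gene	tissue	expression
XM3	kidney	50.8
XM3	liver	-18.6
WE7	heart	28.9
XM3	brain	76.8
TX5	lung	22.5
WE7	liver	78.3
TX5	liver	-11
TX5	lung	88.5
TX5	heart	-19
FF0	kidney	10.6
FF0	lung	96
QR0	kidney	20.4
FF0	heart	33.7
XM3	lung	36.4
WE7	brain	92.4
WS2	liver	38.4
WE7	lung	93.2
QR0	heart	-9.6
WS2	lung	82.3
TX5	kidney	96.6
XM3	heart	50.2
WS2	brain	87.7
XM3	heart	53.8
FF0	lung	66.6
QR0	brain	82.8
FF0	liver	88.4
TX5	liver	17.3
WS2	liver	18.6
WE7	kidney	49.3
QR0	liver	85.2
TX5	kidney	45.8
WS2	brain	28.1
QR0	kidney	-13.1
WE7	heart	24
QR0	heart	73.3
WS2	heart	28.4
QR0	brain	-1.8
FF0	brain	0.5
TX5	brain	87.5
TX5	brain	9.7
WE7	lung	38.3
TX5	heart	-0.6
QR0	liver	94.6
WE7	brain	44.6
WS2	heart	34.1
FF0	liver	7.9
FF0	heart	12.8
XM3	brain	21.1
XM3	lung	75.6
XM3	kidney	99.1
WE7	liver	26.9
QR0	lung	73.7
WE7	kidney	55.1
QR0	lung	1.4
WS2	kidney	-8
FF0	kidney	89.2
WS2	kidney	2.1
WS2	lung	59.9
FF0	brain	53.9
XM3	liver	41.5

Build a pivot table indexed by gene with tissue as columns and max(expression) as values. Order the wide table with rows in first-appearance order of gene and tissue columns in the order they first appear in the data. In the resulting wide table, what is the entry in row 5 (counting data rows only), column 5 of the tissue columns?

With rows in first-appearance order of gene, row 5 is gene=QR0. tissue columns in first-appearance order: kidney, liver, heart, brain, lung; column 5 is lung.
Long rows with gene=QR0, tissue=lung: max(73.7, 1.4) = 73.7.

73.7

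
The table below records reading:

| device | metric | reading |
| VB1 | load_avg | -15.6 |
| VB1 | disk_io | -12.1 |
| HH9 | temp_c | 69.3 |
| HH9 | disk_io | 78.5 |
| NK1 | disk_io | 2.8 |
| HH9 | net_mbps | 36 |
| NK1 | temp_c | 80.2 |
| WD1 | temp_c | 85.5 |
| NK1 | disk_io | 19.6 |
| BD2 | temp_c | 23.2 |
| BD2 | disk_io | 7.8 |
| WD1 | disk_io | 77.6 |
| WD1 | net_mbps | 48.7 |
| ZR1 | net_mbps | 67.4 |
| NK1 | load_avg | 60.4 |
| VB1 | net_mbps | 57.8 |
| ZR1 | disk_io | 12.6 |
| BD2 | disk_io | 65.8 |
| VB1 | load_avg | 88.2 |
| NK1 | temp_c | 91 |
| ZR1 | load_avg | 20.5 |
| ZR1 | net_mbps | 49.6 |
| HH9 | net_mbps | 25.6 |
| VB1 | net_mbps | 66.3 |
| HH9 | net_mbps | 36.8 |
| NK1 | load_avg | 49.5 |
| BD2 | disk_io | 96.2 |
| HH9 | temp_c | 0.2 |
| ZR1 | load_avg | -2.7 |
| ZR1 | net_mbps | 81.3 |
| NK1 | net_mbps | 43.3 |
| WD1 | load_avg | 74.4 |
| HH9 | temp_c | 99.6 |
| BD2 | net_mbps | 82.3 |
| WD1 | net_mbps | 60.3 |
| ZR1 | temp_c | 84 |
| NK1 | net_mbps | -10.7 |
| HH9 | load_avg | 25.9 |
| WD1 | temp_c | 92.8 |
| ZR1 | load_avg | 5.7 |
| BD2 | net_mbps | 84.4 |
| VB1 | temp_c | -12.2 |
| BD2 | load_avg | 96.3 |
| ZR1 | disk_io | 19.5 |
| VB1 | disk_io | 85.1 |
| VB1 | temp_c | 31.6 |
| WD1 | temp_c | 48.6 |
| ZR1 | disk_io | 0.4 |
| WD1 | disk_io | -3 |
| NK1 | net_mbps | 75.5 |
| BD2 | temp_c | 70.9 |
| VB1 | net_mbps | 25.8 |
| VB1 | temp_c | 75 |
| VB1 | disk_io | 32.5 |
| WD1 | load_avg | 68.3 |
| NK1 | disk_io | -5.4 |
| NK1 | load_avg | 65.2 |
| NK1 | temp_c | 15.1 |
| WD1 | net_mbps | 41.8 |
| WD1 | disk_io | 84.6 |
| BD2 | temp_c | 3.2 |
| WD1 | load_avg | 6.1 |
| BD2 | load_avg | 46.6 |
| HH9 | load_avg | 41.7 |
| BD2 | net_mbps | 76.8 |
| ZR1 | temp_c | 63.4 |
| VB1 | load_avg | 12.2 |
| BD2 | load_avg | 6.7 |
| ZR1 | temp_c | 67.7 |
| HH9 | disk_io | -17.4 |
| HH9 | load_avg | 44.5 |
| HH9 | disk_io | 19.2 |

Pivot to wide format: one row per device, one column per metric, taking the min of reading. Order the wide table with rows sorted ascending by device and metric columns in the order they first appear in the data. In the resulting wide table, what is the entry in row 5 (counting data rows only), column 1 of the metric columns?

With rows sorted ascending by device, row 5 is device=WD1. metric columns in first-appearance order: load_avg, disk_io, temp_c, net_mbps; column 1 is load_avg.
Long rows with device=WD1, metric=load_avg: min(74.4, 68.3, 6.1) = 6.1.

6.1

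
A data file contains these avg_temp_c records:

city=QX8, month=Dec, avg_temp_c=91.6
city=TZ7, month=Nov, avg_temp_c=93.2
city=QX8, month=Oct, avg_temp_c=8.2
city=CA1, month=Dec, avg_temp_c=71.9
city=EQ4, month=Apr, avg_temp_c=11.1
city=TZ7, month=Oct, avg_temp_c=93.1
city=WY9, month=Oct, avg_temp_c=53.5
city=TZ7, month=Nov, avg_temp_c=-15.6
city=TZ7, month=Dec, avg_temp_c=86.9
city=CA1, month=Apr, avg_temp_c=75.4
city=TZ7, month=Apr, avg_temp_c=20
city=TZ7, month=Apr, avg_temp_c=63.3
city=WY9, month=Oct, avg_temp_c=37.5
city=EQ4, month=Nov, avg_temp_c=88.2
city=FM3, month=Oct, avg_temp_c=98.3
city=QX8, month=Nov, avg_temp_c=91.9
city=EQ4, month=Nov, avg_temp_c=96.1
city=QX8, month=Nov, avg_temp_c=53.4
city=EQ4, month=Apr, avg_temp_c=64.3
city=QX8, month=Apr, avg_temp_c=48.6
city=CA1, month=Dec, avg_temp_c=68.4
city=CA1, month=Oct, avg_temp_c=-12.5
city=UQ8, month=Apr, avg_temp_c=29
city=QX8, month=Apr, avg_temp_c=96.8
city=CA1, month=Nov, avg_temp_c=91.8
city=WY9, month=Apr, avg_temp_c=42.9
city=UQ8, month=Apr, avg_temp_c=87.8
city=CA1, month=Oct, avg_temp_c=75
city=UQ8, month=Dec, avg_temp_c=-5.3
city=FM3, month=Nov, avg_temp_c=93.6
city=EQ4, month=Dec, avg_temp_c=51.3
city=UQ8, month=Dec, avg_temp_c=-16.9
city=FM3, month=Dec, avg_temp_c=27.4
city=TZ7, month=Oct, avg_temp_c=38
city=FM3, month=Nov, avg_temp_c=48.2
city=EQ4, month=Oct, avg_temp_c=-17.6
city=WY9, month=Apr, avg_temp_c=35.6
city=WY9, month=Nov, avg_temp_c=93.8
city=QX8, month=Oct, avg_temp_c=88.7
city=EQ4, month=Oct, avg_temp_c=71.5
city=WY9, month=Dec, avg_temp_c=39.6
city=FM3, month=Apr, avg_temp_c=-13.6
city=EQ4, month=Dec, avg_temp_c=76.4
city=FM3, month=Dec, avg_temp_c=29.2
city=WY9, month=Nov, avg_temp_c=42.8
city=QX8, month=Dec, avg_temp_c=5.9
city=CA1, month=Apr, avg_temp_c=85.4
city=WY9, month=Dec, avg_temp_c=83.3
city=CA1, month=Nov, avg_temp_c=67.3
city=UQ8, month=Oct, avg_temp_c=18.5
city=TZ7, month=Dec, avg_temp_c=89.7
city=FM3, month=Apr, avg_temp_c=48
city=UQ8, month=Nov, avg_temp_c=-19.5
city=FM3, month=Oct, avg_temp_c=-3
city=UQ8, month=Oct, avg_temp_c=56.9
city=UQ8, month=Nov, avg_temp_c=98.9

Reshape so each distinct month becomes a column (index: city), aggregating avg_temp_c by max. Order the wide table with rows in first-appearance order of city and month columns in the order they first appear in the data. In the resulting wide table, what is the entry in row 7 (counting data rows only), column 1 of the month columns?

With rows in first-appearance order of city, row 7 is city=UQ8. month columns in first-appearance order: Dec, Nov, Oct, Apr; column 1 is Dec.
Long rows with city=UQ8, month=Dec: max(-5.3, -16.9) = -5.3.

-5.3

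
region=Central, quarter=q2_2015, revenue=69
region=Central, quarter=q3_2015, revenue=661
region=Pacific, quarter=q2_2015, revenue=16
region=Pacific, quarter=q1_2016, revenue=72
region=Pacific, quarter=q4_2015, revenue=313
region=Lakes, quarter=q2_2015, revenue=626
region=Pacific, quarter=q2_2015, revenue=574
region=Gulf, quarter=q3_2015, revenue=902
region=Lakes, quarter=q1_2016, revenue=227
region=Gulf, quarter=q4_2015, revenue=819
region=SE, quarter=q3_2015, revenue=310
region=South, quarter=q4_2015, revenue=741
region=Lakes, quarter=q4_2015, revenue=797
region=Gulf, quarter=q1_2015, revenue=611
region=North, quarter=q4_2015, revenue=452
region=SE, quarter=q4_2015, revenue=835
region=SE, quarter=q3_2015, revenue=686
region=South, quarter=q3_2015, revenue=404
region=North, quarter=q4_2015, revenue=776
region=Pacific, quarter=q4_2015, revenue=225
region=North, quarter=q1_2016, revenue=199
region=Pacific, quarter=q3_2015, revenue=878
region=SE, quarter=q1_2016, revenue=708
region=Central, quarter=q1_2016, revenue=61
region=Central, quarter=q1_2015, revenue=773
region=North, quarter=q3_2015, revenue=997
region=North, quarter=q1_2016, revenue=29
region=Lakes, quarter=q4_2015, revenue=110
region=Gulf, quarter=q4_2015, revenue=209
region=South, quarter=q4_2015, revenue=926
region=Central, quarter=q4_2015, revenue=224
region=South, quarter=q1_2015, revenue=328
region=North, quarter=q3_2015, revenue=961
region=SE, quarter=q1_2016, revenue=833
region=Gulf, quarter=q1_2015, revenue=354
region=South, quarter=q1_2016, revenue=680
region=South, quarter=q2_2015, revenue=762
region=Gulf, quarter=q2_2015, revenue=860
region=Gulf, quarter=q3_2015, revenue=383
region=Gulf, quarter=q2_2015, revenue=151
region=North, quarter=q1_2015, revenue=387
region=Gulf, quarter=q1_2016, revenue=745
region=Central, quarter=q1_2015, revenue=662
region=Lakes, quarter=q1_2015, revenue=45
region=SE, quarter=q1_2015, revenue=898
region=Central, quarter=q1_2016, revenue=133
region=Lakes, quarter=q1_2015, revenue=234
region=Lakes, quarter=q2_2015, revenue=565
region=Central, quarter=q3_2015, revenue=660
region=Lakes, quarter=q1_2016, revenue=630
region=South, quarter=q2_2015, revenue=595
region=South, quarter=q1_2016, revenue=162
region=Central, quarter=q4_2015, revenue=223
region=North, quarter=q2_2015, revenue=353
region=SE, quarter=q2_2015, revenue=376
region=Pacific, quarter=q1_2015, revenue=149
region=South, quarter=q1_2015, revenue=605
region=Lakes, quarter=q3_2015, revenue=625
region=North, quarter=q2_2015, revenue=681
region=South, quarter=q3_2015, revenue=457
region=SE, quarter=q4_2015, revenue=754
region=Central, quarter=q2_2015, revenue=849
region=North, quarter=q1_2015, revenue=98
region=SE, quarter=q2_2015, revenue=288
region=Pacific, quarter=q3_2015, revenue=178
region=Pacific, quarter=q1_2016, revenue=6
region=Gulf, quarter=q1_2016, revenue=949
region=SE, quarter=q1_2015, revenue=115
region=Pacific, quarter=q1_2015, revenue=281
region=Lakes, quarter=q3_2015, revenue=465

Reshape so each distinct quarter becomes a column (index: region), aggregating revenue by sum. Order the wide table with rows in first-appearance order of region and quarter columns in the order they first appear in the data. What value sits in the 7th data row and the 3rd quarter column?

228

With rows in first-appearance order of region, row 7 is region=North. quarter columns in first-appearance order: q2_2015, q3_2015, q1_2016, q4_2015, q1_2015; column 3 is q1_2016.
Long rows with region=North, quarter=q1_2016: 199 + 29 = 228.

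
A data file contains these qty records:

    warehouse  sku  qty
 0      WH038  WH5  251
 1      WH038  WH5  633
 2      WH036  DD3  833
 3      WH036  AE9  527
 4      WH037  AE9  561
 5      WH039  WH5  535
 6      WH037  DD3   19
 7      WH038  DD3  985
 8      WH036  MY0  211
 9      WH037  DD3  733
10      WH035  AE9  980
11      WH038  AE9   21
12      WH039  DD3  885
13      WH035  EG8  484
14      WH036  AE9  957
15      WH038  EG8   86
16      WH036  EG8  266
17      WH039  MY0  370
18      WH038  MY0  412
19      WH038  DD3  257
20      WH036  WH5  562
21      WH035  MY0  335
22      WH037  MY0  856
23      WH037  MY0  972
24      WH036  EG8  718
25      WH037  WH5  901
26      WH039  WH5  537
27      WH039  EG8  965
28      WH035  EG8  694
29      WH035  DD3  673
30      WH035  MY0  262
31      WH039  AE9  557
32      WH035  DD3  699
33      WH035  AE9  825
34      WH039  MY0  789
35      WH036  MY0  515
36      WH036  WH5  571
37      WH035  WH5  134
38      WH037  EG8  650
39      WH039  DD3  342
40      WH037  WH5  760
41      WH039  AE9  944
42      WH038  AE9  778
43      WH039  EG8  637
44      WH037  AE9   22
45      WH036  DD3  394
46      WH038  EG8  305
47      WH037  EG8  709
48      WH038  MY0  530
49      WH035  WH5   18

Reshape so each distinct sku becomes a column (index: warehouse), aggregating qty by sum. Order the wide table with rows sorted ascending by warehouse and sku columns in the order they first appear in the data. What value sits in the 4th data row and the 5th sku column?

With rows sorted ascending by warehouse, row 4 is warehouse=WH038. sku columns in first-appearance order: WH5, DD3, AE9, MY0, EG8; column 5 is EG8.
Long rows with warehouse=WH038, sku=EG8: 86 + 305 = 391.

391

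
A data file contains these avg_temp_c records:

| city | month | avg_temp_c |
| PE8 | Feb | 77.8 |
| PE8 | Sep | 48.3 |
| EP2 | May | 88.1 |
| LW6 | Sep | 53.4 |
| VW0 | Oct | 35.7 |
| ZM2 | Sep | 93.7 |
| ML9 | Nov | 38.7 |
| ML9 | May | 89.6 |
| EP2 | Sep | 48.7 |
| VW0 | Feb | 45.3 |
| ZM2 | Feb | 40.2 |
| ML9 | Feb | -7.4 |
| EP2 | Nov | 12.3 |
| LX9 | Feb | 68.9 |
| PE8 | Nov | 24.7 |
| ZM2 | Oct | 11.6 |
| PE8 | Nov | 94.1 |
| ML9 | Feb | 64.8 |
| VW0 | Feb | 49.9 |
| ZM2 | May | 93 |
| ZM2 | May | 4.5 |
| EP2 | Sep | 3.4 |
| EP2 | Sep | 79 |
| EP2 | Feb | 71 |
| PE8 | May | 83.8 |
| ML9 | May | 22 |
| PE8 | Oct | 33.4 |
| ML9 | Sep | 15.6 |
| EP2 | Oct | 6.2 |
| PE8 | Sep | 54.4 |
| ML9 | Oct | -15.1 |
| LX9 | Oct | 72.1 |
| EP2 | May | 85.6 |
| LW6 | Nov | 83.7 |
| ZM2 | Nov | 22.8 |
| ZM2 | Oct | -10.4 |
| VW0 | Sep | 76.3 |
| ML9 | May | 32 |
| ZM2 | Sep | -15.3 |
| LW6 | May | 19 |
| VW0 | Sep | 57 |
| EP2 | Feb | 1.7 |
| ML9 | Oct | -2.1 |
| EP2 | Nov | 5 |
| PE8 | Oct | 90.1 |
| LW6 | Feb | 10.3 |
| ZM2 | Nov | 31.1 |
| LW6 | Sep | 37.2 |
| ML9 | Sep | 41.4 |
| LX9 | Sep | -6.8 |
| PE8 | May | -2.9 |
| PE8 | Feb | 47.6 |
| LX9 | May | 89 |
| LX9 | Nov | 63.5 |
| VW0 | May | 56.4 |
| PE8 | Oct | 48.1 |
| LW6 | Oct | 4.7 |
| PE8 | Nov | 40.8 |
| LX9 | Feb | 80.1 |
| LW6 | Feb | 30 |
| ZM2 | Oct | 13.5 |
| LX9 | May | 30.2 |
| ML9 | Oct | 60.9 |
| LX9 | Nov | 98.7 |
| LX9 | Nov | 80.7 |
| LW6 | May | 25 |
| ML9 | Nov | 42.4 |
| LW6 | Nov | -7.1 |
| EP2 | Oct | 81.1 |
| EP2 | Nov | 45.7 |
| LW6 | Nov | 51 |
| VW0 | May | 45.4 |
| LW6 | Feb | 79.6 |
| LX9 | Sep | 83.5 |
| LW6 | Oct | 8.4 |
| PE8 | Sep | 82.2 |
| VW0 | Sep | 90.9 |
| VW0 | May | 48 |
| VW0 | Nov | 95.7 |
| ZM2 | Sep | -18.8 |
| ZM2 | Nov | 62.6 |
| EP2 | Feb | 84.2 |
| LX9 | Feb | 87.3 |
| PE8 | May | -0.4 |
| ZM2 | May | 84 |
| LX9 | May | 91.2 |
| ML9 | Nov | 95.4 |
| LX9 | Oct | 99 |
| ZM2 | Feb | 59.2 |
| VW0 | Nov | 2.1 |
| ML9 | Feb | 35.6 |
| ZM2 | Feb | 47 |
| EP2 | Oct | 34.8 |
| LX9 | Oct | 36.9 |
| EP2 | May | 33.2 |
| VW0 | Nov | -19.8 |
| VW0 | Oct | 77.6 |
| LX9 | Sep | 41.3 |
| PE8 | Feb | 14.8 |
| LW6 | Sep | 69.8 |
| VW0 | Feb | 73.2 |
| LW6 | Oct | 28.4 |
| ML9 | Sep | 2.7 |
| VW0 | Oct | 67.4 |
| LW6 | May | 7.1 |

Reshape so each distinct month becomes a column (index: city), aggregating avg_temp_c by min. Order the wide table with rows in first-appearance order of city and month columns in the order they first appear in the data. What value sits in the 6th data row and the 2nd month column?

With rows in first-appearance order of city, row 6 is city=ML9. month columns in first-appearance order: Feb, Sep, May, Oct, Nov; column 2 is Sep.
Long rows with city=ML9, month=Sep: min(15.6, 41.4, 2.7) = 2.7.

2.7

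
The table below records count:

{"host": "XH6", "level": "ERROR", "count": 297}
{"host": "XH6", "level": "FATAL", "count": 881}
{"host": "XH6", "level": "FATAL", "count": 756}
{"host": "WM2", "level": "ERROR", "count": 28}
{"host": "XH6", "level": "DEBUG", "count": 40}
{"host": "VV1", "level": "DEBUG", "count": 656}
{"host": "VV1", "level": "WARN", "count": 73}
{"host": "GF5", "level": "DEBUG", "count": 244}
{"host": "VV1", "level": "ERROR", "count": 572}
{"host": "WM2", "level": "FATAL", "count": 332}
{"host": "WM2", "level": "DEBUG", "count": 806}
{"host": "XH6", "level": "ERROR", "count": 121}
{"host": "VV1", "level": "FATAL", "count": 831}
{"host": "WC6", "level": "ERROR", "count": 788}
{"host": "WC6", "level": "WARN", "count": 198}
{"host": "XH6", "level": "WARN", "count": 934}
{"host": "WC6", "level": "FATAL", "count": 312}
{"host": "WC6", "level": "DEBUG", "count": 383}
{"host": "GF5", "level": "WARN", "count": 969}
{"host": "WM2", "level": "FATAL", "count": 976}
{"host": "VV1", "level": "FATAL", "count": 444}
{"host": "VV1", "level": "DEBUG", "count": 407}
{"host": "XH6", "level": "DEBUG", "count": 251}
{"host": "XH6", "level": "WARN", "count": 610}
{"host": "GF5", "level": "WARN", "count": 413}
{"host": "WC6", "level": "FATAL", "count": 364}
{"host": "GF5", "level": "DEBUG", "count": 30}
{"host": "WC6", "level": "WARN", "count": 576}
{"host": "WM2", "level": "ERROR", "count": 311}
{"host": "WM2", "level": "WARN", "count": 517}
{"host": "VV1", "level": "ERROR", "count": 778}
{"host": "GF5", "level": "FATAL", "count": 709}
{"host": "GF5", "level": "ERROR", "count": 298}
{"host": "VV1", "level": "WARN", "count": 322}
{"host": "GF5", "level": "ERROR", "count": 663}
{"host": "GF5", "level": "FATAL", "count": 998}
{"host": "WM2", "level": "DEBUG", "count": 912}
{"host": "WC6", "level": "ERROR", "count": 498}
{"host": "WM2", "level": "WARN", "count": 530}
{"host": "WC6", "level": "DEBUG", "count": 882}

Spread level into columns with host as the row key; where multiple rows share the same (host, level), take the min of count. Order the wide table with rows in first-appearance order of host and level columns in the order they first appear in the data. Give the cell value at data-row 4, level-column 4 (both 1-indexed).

With rows in first-appearance order of host, row 4 is host=GF5. level columns in first-appearance order: ERROR, FATAL, DEBUG, WARN; column 4 is WARN.
Long rows with host=GF5, level=WARN: min(969, 413) = 413.

413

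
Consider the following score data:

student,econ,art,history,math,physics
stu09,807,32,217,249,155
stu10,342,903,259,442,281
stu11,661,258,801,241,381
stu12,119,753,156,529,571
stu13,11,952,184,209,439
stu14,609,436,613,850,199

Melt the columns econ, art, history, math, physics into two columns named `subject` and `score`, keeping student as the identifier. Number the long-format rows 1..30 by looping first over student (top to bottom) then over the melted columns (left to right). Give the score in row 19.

30 rows total (6 × 5). Row 19: index ⌊(19-1)/5⌋ = 3 into student → stu12; (19-1) mod 5 = 3 into the melted columns → math.
So row 19 is (stu12, math, 529); score = 529.

529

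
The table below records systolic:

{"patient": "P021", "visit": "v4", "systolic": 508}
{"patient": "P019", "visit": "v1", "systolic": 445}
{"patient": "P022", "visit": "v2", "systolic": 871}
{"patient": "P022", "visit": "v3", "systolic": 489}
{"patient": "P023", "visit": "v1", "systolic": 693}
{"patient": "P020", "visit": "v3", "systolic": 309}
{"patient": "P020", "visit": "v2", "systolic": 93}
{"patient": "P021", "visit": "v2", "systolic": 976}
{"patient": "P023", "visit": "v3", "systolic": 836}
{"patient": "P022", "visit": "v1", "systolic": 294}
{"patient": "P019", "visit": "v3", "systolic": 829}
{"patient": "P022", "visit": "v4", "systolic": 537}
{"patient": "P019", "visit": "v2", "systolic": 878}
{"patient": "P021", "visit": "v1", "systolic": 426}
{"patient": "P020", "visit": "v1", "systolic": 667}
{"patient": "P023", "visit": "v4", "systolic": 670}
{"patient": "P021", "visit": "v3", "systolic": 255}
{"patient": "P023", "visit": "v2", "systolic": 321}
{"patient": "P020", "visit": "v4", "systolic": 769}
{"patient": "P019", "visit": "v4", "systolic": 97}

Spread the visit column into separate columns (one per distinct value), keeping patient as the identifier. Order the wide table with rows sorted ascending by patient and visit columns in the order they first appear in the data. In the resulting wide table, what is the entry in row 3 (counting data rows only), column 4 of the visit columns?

With rows sorted ascending by patient, row 3 is patient=P021. visit columns in first-appearance order: v4, v1, v2, v3; column 4 is v3.
Long rows with patient=P021, visit=v3: systolic = 255.

255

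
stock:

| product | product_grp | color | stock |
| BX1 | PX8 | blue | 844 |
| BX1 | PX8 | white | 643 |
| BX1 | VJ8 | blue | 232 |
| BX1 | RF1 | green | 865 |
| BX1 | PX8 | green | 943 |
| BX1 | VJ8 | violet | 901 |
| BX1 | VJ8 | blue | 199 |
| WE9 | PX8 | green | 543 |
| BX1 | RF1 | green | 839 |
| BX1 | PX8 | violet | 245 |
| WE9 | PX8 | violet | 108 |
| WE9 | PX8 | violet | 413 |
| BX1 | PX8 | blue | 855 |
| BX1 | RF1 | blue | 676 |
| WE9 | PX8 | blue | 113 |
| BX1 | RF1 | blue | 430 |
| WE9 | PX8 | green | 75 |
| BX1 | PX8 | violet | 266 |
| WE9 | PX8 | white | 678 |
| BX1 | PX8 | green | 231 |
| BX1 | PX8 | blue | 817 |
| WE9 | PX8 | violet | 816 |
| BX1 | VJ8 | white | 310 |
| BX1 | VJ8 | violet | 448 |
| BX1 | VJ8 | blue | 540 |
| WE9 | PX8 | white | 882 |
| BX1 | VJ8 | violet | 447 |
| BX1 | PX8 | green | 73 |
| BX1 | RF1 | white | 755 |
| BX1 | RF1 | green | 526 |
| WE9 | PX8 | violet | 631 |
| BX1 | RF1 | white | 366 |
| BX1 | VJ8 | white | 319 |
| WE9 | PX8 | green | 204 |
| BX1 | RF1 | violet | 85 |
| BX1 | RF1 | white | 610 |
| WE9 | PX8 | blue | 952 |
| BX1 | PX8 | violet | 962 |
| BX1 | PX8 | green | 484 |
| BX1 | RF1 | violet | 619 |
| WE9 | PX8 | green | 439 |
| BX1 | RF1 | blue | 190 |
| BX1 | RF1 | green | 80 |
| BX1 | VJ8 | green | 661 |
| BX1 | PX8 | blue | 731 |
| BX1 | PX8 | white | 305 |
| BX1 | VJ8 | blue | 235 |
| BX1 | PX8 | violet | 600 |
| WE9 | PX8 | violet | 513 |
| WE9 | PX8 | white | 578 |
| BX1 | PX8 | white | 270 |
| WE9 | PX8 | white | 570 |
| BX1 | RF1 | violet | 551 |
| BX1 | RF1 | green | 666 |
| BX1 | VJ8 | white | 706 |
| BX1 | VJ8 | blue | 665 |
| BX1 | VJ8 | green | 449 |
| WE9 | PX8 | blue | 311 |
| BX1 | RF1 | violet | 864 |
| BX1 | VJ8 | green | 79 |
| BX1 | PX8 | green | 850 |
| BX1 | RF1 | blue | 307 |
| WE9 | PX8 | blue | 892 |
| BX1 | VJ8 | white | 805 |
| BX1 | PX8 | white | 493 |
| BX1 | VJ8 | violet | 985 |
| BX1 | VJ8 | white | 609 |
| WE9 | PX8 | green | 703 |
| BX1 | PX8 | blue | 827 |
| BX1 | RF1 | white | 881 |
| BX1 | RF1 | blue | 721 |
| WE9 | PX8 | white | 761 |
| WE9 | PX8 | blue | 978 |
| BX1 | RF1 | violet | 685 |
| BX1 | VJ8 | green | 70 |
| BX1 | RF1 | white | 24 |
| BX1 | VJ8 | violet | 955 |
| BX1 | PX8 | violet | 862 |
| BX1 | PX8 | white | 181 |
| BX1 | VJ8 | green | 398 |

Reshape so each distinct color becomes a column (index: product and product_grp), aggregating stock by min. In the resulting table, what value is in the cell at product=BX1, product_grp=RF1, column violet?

85

Rows with product=BX1, product_grp=RF1 and color=violet: stock values are 85, 619, 551, 864, 685.
min(85, 619, 551, 864, 685) = 85.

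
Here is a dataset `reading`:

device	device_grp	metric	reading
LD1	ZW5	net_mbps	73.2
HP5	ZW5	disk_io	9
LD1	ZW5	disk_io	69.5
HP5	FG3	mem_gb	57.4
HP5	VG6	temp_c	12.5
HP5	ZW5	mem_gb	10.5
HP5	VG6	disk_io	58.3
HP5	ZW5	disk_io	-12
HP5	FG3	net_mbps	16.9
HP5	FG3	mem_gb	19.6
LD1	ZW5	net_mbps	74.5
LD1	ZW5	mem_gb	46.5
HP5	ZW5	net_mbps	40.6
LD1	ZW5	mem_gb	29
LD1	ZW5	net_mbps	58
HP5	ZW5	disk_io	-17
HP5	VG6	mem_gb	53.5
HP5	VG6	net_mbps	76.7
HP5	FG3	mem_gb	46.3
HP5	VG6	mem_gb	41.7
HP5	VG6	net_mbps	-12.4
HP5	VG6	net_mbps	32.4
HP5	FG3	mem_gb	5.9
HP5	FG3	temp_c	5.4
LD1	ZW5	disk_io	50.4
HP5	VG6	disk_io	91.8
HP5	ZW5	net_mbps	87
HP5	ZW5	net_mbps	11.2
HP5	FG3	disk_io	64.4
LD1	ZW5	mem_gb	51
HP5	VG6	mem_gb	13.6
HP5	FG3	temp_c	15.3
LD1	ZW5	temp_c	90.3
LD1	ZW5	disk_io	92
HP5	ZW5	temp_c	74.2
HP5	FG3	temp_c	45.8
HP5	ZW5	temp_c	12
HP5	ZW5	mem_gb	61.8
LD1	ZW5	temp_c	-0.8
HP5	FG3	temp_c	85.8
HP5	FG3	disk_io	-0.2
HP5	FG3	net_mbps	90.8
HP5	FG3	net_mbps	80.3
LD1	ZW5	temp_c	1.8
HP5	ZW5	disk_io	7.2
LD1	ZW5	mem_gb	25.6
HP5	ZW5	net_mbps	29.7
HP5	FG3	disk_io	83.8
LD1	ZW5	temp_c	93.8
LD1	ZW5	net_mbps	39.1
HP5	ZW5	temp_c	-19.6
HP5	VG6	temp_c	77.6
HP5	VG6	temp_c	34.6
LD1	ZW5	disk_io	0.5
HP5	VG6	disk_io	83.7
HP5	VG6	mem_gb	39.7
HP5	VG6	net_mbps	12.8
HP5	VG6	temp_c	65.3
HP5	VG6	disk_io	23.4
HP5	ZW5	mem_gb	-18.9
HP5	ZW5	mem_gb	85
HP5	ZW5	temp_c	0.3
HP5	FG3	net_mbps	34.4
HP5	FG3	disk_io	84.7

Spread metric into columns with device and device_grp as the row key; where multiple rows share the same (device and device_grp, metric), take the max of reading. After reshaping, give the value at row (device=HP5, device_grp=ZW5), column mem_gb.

85

Rows with device=HP5, device_grp=ZW5 and metric=mem_gb: reading values are 10.5, 61.8, -18.9, 85.
max(10.5, 61.8, -18.9, 85) = 85.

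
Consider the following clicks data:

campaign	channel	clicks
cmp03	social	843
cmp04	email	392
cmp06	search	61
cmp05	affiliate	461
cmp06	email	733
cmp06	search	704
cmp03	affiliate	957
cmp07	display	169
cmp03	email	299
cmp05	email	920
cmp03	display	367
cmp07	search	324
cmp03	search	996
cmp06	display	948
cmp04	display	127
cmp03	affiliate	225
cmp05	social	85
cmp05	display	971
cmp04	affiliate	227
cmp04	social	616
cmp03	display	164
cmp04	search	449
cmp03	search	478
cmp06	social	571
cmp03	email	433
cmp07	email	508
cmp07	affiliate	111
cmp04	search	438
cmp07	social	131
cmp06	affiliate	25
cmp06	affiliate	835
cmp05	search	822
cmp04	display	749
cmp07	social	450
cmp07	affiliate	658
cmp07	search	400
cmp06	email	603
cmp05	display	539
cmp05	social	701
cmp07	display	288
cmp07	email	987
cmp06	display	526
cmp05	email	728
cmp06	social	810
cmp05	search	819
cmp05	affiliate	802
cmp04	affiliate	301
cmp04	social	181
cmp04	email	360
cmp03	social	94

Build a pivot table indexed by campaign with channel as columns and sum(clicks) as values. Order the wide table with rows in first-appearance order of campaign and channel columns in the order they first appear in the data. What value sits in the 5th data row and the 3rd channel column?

724

With rows in first-appearance order of campaign, row 5 is campaign=cmp07. channel columns in first-appearance order: social, email, search, affiliate, display; column 3 is search.
Long rows with campaign=cmp07, channel=search: 324 + 400 = 724.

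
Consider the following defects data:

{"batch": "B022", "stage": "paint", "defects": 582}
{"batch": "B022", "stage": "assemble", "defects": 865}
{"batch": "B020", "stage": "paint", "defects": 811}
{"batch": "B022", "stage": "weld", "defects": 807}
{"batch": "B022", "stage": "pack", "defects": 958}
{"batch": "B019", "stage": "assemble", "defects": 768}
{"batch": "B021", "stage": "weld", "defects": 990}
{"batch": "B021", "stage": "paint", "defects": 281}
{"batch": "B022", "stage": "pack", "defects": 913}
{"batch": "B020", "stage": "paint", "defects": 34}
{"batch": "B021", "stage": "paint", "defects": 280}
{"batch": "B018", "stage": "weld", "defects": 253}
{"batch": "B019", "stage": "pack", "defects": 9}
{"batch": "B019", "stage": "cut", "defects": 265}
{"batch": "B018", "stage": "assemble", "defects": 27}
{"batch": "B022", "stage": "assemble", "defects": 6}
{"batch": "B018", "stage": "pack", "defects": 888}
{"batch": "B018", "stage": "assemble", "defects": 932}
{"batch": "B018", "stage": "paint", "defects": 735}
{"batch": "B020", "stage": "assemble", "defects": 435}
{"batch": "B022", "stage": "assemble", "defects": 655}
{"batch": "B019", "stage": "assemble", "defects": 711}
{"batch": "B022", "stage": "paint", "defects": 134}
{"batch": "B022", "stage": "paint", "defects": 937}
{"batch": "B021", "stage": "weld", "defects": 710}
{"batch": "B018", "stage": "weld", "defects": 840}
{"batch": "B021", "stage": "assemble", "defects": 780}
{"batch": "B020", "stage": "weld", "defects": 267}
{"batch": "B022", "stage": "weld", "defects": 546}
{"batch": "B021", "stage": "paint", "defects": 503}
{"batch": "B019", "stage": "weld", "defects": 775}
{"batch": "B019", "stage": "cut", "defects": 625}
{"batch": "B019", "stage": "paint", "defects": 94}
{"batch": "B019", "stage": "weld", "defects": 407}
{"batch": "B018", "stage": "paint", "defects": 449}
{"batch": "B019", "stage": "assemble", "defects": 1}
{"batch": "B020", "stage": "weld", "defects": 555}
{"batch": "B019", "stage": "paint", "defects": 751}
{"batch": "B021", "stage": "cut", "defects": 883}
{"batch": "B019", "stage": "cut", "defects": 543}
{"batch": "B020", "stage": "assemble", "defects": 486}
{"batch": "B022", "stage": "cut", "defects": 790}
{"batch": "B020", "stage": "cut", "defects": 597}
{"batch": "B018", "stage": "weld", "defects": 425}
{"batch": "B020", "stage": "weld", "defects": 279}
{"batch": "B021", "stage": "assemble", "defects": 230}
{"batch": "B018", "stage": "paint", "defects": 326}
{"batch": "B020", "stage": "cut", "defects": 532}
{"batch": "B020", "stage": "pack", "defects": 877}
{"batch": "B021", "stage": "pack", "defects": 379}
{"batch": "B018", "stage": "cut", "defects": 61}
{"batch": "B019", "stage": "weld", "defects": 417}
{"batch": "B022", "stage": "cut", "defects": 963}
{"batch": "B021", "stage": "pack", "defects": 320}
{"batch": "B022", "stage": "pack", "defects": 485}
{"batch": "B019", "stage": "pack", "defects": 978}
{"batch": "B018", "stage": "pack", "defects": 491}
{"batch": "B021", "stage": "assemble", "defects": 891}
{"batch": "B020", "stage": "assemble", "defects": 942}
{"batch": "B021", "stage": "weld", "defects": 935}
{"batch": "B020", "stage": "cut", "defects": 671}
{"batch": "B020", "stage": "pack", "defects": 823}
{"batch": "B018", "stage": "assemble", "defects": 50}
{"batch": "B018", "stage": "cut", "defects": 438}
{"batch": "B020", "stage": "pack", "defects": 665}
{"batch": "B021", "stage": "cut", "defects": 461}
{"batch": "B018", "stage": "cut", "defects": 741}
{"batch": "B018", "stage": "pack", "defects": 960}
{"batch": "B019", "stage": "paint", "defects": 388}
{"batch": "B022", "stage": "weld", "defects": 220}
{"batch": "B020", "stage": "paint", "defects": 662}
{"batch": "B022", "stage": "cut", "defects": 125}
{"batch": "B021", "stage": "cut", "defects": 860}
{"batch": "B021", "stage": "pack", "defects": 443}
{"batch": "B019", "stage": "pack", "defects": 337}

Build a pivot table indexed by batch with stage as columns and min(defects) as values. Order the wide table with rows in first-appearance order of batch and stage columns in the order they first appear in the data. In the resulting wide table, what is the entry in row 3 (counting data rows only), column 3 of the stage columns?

With rows in first-appearance order of batch, row 3 is batch=B019. stage columns in first-appearance order: paint, assemble, weld, pack, cut; column 3 is weld.
Long rows with batch=B019, stage=weld: min(775, 407, 417) = 407.

407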